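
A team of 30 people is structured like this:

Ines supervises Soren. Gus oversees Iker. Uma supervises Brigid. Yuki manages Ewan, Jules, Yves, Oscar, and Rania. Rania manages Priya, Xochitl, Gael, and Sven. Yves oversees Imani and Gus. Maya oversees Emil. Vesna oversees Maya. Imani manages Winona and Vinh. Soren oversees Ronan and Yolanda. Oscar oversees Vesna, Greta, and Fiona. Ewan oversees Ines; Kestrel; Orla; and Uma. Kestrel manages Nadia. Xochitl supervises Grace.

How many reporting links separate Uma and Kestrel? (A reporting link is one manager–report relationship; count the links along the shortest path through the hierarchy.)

Uma is 1 level below Ewan, and Kestrel is 1 level below Ewan (their lowest common manager). The shortest path runs up from Uma to Ewan and back down to Kestrel: 1 + 1 = 2 links.

2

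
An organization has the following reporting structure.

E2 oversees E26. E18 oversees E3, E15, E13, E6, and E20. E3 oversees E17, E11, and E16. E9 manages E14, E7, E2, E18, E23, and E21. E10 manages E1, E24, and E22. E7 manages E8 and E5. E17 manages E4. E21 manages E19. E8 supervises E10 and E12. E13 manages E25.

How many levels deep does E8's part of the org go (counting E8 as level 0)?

The longest chain under E8 runs E8 → E10 → E22, which is 2 levels below E8.

2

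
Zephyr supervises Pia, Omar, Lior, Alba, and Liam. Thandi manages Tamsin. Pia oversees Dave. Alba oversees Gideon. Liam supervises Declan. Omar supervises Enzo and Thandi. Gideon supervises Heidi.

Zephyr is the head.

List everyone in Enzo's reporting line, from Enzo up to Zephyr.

Enzo reports to Omar. Omar reports to Zephyr. Zephyr is at the top.

Enzo -> Omar -> Zephyr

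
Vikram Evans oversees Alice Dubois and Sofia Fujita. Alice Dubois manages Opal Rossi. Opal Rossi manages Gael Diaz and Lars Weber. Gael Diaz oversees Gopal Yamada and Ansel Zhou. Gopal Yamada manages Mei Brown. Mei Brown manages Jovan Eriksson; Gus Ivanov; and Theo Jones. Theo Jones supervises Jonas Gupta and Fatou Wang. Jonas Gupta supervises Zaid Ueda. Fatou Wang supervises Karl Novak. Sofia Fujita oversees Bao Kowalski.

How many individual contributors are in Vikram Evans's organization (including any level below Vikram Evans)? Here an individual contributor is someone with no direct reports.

7

The people in Vikram Evans's organization with no one reporting to them are Bao Kowalski, Lars Weber, Ansel Zhou, Gus Ivanov, Jovan Eriksson, Karl Novak, Zaid Ueda. That is 7.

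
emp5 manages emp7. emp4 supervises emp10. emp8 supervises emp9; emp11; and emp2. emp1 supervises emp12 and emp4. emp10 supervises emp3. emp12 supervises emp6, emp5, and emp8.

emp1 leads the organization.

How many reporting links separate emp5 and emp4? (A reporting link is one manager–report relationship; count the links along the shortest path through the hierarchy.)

emp5 is 2 levels below emp1, and emp4 is 1 level below emp1 (their lowest common manager). The shortest path runs up from emp5 to emp1 and back down to emp4: 2 + 1 = 3 links.

3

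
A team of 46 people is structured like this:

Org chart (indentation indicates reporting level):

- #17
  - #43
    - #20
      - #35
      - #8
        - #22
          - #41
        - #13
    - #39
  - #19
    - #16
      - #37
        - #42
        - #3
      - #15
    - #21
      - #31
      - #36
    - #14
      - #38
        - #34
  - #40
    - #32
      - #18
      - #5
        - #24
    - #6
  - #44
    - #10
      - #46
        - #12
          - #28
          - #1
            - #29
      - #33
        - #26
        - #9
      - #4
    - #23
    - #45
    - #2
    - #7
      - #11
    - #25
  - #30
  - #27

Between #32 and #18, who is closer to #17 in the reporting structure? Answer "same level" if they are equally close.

#32 is 2 levels below #17; #18 is 3. #32 is higher.

#32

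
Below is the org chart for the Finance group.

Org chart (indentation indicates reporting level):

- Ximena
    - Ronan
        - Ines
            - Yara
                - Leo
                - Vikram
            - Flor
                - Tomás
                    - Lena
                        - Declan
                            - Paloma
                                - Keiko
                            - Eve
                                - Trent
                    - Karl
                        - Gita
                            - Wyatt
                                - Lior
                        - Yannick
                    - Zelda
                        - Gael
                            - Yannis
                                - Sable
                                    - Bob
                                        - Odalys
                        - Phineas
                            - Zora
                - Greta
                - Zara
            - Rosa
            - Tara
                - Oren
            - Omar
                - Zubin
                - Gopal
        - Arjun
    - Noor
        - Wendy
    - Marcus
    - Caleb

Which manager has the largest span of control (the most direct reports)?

Direct-report counts: Ximena has 4; Noor has 1; Ronan has 2; Ines has 5; Omar has 2; Tara has 1; Flor has 3; Tomás has 3; Zelda has 2; Phineas has 1; Gael has 1; Yannis has 1; Sable has 1; Bob has 1; Karl has 2; Gita has 1; Wyatt has 1; Lena has 1; Declan has 2; Eve has 1; Paloma has 1; Yara has 2. The largest is 5, held by Ines.

Ines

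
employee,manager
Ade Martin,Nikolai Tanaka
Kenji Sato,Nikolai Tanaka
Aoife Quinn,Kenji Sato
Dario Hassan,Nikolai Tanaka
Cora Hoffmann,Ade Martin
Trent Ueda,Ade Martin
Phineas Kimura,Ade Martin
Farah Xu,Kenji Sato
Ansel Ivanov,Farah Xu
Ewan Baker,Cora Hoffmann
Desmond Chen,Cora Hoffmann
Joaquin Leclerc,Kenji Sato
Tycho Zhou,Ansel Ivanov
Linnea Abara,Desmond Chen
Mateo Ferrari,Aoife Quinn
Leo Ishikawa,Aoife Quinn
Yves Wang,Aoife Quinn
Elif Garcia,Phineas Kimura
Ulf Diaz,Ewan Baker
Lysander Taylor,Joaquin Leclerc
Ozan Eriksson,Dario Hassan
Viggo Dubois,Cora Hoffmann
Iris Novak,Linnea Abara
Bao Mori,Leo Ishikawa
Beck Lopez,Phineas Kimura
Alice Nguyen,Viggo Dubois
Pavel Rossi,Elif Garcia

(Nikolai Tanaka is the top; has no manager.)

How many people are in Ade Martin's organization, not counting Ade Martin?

Ade Martin directly manages Cora Hoffmann, Trent Ueda, Phineas Kimura. Under Cora Hoffmann: Viggo Dubois, Alice Nguyen, Desmond Chen, Linnea Abara, Iris Novak, Ewan Baker, Ulf Diaz (7). Trent Ueda has no reports. Under Phineas Kimura: Beck Lopez, Elif Garcia, Pavel Rossi (3). So Ade Martin's organization is 3 direct reports plus everyone under them: 8 + 1 + 4 = 13.

13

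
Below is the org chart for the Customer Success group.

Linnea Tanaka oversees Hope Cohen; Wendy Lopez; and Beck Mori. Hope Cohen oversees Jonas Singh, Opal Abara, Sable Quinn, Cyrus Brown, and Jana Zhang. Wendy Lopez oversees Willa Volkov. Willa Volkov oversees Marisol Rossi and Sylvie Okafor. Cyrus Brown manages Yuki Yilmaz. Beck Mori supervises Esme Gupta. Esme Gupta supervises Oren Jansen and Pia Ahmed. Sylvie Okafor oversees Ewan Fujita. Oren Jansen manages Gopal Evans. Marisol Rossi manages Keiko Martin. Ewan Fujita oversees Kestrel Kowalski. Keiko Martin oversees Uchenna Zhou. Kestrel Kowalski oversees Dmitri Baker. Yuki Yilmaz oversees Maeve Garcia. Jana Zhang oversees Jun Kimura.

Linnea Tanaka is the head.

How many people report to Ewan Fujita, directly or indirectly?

Ewan Fujita directly manages Kestrel Kowalski. Under Kestrel Kowalski: Dmitri Baker (1). That's 2 in total.

2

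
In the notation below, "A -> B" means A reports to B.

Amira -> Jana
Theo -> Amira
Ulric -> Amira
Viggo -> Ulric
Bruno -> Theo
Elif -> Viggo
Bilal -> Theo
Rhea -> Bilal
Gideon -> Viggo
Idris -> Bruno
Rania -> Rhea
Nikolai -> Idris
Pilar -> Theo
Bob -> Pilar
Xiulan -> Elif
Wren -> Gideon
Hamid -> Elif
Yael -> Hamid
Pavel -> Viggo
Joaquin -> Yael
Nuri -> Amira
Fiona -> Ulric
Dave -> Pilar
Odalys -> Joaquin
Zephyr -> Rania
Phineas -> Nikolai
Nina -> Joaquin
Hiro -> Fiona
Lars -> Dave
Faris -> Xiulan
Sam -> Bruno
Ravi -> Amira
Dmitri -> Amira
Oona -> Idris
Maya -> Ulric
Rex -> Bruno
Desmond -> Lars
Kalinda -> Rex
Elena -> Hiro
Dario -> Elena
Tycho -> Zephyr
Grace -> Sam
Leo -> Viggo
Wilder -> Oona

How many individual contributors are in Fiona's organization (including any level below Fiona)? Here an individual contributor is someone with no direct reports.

The only person in Fiona's organization with no one reporting to them is Dario. That is 1.

1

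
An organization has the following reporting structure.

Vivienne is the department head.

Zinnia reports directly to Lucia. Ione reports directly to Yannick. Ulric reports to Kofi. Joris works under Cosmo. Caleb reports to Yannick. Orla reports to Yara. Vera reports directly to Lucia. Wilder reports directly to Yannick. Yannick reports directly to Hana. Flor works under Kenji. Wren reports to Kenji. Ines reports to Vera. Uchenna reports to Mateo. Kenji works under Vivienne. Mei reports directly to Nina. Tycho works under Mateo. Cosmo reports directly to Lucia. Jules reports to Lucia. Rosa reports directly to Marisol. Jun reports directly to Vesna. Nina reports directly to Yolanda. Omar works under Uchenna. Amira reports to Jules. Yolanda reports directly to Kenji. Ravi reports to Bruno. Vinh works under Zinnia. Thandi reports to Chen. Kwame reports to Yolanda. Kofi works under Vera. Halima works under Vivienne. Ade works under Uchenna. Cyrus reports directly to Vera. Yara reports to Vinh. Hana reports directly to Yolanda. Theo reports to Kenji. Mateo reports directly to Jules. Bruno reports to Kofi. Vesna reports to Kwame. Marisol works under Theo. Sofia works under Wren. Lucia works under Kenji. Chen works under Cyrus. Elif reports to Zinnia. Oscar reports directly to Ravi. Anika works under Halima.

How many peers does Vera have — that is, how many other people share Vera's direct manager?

Vera reports to Lucia. Lucia's other direct reports are Jules, Zinnia, Cosmo — 3 peers.

3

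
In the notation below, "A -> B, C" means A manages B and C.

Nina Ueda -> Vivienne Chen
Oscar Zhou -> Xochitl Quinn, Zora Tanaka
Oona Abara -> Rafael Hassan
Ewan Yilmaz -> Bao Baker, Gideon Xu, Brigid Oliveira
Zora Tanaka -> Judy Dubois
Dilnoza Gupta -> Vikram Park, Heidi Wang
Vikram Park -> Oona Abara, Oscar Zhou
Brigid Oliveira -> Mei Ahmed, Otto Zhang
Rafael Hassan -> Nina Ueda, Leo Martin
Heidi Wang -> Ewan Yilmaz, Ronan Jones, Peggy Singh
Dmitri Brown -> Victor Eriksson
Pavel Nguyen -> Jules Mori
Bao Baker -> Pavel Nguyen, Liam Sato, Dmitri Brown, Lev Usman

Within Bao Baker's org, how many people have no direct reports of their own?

4

The people in Bao Baker's organization with no one reporting to them are Lev Usman, Victor Eriksson, Liam Sato, Jules Mori. That is 4.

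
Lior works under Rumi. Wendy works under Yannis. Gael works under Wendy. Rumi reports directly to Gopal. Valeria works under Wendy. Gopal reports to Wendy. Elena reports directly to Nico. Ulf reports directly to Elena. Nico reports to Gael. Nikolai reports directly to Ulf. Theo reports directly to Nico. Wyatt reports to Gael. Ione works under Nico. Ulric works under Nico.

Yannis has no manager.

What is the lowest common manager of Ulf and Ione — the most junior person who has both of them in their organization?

Ulf's chain of managers is Elena, Nico, Gael, Wendy, Yannis. Ione's chain of managers is Nico, Gael, Wendy, Yannis. The first manager that appears in both chains is Nico.

Nico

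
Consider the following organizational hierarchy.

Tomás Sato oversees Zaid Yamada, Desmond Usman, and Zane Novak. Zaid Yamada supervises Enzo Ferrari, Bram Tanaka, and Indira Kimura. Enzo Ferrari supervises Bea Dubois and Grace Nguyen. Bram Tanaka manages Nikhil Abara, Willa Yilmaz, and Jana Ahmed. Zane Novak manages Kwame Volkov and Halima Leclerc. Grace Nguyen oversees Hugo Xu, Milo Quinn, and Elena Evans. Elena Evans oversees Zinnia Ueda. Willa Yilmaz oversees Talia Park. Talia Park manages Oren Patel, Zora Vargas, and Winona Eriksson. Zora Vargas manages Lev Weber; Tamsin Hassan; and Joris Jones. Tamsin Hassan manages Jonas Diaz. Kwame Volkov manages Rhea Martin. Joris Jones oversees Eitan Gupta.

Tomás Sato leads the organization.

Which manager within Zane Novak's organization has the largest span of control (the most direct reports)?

Direct-report counts within Zane Novak's organization: Zane Novak has 2; Kwame Volkov has 1. The largest is 2, held by Zane Novak.

Zane Novak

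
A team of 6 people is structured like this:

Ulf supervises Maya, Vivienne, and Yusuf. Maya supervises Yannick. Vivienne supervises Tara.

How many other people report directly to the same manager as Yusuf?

2

Yusuf reports to Ulf. Ulf's other direct reports are Maya, Vivienne — 2 peers.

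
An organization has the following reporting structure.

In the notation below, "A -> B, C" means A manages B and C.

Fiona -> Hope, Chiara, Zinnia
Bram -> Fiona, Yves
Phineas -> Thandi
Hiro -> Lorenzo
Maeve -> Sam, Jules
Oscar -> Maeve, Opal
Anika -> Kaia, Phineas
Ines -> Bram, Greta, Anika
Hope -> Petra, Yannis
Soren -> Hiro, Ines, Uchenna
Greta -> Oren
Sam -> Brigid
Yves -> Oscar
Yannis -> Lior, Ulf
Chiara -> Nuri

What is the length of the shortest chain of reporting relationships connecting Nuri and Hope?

3

Nuri is 2 levels below Fiona, and Hope is 1 level below Fiona (their lowest common manager). The shortest path runs up from Nuri to Fiona and back down to Hope: 2 + 1 = 3 links.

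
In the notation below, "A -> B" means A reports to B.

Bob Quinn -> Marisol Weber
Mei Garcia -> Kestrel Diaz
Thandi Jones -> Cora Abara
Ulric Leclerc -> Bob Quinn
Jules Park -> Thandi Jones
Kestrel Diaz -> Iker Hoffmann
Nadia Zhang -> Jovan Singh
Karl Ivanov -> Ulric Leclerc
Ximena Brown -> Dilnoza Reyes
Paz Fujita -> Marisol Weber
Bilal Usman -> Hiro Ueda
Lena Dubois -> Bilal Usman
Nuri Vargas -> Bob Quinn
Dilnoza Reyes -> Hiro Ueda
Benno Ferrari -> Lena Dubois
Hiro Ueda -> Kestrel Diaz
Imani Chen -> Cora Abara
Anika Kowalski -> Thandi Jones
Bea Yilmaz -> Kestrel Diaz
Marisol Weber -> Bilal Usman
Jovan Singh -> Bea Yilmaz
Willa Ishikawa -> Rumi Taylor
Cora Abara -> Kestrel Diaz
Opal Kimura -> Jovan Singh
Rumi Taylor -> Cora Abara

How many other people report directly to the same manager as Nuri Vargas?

Nuri Vargas reports to Bob Quinn. Bob Quinn's other direct reports are Ulric Leclerc — 1 peer.

1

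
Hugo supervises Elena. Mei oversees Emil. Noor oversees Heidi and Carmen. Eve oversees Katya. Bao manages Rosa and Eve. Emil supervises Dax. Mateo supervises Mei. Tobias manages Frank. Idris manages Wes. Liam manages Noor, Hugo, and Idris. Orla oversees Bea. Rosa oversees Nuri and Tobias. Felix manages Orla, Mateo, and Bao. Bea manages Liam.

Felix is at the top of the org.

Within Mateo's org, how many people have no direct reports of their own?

1

The only person in Mateo's organization with no one reporting to them is Dax. That is 1.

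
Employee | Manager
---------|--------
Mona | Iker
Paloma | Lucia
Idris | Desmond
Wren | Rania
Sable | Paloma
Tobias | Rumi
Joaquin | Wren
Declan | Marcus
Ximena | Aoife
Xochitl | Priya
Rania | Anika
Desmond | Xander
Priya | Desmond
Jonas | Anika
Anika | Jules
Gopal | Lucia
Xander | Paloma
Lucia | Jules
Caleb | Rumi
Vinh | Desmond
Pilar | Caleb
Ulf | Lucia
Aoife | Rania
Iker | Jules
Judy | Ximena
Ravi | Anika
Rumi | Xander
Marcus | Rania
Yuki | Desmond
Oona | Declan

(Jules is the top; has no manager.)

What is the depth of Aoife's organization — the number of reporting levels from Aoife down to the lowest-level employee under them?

The longest chain under Aoife runs Aoife → Ximena → Judy, which is 2 levels below Aoife.

2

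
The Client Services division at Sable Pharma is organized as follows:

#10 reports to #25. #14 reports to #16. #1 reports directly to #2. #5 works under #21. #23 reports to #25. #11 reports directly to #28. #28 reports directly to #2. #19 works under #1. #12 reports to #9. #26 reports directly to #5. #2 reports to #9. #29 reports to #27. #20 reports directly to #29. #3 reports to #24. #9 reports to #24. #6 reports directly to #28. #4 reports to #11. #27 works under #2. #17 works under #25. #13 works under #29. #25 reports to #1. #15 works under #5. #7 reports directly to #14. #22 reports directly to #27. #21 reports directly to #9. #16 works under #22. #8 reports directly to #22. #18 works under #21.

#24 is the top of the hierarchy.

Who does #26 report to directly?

#26 reports directly to #5.

#5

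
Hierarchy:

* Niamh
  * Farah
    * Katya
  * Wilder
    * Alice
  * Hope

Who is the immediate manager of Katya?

Farah

Katya reports directly to Farah.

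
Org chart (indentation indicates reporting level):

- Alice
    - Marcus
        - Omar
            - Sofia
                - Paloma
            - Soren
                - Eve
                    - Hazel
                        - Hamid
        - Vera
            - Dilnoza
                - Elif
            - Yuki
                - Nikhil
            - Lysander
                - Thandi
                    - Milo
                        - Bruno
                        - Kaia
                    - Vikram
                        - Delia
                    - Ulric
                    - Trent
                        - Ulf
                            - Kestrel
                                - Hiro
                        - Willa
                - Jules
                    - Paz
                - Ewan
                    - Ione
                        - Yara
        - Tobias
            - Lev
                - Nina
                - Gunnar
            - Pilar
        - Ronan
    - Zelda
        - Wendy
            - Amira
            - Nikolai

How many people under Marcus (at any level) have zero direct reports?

The people in Marcus's organization with no one reporting to them are Ronan, Pilar, Gunnar, Nina, Yara, Paz, Willa, Hiro, Ulric, Delia, Kaia, Bruno, Nikhil, Elif, Hamid, Paloma. That is 16.

16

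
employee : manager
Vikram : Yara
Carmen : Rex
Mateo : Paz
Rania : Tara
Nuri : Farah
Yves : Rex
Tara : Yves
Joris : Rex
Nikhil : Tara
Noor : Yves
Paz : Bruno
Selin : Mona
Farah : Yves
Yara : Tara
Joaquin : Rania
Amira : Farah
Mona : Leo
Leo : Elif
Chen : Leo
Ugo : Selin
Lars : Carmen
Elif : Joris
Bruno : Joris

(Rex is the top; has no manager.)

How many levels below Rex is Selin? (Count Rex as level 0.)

Chain from Selin up to Rex: Selin → Mona → Leo → Elif → Joris → Rex. That is 5 steps up, so Selin is 5 levels below Rex.

5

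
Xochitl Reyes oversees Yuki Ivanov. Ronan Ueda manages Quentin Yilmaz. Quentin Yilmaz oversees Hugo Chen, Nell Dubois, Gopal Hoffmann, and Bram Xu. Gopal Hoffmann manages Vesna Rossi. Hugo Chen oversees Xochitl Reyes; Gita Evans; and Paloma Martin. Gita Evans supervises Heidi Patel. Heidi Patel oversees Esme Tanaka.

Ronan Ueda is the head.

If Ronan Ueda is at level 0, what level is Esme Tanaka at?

5

Chain from Esme Tanaka up to Ronan Ueda: Esme Tanaka → Heidi Patel → Gita Evans → Hugo Chen → Quentin Yilmaz → Ronan Ueda. That is 5 steps up, so Esme Tanaka is 5 levels below Ronan Ueda.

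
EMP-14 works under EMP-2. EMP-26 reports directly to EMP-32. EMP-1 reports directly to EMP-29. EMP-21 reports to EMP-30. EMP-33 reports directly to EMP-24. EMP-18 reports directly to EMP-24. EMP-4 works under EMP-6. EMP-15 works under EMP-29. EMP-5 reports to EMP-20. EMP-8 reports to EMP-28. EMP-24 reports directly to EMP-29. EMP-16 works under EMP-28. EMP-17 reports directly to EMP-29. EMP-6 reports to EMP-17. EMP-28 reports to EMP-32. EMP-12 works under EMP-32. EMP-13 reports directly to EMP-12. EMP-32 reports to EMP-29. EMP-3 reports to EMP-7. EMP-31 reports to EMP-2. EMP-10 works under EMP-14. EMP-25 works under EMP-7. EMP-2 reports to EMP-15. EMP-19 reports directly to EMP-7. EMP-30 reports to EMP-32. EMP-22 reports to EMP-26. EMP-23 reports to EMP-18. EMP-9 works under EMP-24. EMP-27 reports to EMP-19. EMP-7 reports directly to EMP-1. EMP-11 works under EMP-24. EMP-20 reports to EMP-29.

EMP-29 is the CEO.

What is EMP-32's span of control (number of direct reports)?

4

EMP-32 directly manages EMP-12, EMP-28, EMP-30, EMP-26. That is 4 direct reports.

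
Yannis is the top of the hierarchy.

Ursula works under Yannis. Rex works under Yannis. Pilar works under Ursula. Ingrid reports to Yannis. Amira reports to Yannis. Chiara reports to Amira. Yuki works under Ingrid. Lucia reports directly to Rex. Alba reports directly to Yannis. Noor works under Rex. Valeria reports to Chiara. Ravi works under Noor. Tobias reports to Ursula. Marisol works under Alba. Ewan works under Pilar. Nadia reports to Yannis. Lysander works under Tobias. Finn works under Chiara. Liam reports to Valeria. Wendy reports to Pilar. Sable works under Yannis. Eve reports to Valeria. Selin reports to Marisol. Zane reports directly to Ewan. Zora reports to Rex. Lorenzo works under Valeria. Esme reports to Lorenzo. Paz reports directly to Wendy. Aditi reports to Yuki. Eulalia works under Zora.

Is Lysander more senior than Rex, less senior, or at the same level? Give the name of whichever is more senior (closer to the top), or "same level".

Rex

Lysander is 3 levels below Yannis; Rex is 1. Rex is higher.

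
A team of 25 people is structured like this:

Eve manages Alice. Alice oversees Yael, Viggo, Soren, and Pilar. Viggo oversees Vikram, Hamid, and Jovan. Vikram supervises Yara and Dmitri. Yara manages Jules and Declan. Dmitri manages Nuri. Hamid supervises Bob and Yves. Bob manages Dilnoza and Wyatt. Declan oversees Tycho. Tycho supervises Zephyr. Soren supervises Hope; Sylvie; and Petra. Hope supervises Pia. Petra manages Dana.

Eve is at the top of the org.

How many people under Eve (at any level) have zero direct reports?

The people in Eve's organization with no one reporting to them are Yael, Sylvie, Dana, Pia, Pilar, Jovan, Yves, Wyatt, Dilnoza, Nuri, Zephyr, Jules. That is 12.

12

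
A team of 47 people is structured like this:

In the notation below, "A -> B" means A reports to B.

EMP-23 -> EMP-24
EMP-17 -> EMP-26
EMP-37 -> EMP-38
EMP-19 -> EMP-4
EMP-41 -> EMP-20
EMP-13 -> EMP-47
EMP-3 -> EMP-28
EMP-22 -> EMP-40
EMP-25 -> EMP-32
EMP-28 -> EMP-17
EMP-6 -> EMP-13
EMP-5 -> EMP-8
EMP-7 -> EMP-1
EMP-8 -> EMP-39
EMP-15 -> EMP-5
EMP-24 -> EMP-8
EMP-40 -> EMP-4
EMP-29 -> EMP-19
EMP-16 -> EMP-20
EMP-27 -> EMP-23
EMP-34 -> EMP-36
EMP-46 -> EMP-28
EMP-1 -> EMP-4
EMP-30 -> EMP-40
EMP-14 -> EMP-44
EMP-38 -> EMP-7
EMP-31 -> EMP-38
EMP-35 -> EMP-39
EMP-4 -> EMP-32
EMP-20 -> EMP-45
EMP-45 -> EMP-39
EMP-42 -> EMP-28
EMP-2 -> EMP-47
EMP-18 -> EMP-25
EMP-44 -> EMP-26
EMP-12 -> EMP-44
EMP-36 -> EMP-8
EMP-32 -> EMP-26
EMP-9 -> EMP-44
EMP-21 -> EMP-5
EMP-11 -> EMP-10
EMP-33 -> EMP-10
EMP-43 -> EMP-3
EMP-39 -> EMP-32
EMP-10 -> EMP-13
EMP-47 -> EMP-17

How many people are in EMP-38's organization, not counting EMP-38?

2

EMP-38 directly manages EMP-37, EMP-31. EMP-37 has no reports. EMP-31 has no reports. So EMP-38's organization is 2 direct reports plus everyone under them: 1 + 1 = 2.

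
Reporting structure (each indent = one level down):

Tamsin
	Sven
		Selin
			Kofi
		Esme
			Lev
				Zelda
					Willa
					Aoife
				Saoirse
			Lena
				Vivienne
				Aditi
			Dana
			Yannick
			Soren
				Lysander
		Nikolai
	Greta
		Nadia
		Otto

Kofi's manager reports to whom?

Sven

Kofi reports to Selin, and Selin reports to Sven. So Kofi's skip-level manager is Sven.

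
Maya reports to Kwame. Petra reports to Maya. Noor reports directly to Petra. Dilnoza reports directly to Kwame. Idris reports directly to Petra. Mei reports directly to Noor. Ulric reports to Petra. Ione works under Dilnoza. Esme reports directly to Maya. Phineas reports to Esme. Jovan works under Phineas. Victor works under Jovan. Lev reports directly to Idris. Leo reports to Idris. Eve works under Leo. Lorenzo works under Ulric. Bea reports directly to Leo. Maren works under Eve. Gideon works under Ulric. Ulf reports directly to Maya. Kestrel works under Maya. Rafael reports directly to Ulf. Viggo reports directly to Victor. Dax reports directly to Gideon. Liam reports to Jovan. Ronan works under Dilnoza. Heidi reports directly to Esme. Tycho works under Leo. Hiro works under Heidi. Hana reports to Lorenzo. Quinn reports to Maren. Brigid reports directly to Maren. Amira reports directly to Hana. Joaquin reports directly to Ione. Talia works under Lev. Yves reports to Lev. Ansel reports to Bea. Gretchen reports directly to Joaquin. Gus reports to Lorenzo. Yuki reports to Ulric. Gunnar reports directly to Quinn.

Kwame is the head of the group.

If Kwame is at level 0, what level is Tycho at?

Chain from Tycho up to Kwame: Tycho → Leo → Idris → Petra → Maya → Kwame. That is 5 steps up, so Tycho is 5 levels below Kwame.

5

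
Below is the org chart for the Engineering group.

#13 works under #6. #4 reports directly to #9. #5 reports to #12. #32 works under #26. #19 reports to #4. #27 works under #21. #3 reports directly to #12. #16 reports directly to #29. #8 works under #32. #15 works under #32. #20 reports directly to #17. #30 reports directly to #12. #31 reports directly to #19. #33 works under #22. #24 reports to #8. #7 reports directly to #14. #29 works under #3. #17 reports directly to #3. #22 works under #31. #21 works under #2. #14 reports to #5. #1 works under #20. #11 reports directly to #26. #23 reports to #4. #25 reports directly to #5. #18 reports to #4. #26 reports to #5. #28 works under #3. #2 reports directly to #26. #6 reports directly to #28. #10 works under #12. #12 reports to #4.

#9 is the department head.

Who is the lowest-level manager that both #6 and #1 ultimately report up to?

#6's chain of managers is #28, #3, #12, #4, #9. #1's chain of managers is #20, #17, #3, #12, #4, #9. The first manager that appears in both chains is #3.

#3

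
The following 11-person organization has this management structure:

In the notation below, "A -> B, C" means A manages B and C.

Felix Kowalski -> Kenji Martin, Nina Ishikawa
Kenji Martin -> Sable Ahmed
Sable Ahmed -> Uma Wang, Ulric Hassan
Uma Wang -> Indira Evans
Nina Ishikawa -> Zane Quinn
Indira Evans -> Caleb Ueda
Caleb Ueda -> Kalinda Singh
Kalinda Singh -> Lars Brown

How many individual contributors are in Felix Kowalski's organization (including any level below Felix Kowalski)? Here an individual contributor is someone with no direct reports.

3

The people in Felix Kowalski's organization with no one reporting to them are Zane Quinn, Ulric Hassan, Lars Brown. That is 3.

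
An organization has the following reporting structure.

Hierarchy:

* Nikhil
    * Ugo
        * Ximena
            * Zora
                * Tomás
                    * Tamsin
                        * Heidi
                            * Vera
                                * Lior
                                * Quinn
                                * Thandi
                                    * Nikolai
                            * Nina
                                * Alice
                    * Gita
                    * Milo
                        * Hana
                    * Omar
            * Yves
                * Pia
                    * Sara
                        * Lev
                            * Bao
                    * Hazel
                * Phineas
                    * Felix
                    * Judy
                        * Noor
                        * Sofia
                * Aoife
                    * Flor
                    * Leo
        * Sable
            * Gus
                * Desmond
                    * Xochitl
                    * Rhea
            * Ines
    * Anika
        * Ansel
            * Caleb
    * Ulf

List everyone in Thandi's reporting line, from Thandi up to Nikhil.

Thandi -> Vera -> Heidi -> Tamsin -> Tomás -> Zora -> Ximena -> Ugo -> Nikhil

Thandi reports to Vera. Vera reports to Heidi. Heidi reports to Tamsin. Tamsin reports to Tomás. Tomás reports to Zora. Zora reports to Ximena. Ximena reports to Ugo. Ugo reports to Nikhil. Nikhil is at the top.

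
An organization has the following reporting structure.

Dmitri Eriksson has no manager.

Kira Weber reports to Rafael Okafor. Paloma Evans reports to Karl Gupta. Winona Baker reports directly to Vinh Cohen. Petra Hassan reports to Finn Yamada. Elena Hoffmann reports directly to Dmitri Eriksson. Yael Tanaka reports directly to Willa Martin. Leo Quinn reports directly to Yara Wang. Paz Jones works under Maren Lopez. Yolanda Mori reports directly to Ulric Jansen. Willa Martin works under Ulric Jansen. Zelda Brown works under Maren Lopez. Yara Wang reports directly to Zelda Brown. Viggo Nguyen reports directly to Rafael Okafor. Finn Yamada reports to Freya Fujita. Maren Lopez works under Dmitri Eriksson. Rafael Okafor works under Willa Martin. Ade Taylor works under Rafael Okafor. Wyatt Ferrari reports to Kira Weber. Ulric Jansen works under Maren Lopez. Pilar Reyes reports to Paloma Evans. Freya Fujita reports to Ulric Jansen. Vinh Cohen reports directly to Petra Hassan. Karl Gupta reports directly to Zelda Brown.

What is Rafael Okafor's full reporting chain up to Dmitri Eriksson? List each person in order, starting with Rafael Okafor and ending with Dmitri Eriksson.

Rafael Okafor reports to Willa Martin. Willa Martin reports to Ulric Jansen. Ulric Jansen reports to Maren Lopez. Maren Lopez reports to Dmitri Eriksson. Dmitri Eriksson is at the top.

Rafael Okafor -> Willa Martin -> Ulric Jansen -> Maren Lopez -> Dmitri Eriksson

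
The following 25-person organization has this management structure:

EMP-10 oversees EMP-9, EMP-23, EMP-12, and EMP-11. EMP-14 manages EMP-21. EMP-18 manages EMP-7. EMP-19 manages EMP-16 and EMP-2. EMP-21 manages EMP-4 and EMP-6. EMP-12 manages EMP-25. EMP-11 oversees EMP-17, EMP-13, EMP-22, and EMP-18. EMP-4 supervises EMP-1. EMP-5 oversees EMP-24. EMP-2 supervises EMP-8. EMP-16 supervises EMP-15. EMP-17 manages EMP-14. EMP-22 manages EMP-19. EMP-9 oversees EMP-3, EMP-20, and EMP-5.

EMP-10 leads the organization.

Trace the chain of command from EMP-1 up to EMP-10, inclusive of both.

EMP-1 reports to EMP-4. EMP-4 reports to EMP-21. EMP-21 reports to EMP-14. EMP-14 reports to EMP-17. EMP-17 reports to EMP-11. EMP-11 reports to EMP-10. EMP-10 is at the top.

EMP-1 -> EMP-4 -> EMP-21 -> EMP-14 -> EMP-17 -> EMP-11 -> EMP-10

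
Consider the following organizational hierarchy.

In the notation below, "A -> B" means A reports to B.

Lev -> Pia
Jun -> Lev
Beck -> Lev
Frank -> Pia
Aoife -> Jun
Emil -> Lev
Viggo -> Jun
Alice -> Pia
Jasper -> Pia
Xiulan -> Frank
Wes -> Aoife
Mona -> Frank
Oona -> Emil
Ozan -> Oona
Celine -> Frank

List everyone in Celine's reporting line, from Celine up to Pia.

Celine reports to Frank. Frank reports to Pia. Pia is at the top.

Celine -> Frank -> Pia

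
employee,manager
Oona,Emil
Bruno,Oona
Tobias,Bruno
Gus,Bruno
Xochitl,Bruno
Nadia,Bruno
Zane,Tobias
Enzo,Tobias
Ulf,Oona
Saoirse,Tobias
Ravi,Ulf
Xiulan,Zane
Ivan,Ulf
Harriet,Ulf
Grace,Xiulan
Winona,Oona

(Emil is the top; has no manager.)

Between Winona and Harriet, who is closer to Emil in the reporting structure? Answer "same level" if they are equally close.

Winona

Winona is 2 levels below Emil; Harriet is 3. Winona is higher.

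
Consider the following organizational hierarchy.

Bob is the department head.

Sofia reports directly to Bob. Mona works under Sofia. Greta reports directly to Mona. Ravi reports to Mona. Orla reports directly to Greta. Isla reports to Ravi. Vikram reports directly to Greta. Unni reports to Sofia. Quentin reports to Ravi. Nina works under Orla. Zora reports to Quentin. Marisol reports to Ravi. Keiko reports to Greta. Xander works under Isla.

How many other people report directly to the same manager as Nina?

Nina reports to Orla, and Orla has no other direct reports. Nina has 0 peers.

0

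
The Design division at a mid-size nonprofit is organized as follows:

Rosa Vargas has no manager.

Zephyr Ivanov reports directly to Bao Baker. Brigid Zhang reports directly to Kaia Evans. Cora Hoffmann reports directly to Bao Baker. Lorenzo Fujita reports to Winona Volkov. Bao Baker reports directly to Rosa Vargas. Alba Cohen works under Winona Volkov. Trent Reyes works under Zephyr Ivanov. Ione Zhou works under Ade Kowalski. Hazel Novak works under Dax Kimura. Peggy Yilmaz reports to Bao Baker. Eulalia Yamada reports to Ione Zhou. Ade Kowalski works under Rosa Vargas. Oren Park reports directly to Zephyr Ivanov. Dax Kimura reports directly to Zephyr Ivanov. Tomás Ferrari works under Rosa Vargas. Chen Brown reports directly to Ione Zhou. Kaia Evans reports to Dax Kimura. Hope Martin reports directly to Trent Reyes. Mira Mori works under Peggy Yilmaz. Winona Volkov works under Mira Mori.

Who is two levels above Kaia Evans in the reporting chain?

Zephyr Ivanov

Kaia Evans reports to Dax Kimura, and Dax Kimura reports to Zephyr Ivanov. So Kaia Evans's skip-level manager is Zephyr Ivanov.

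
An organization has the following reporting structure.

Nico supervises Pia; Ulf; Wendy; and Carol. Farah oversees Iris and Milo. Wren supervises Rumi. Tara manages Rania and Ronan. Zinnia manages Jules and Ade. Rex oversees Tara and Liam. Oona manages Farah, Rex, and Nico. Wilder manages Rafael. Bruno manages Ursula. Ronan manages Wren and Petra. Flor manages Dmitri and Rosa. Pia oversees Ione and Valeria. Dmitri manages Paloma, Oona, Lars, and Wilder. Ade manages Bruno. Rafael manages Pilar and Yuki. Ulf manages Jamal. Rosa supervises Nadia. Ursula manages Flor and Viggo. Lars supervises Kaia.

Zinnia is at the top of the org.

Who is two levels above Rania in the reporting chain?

Rex

Rania reports to Tara, and Tara reports to Rex. So Rania's skip-level manager is Rex.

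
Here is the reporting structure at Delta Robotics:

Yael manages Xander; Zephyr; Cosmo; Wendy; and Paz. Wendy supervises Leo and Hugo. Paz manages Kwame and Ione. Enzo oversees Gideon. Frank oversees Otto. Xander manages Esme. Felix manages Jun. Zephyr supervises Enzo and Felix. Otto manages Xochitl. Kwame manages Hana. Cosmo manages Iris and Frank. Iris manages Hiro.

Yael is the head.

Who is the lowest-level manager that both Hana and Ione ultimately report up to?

Paz

Hana's chain of managers is Kwame, Paz, Yael. Ione's chain of managers is Paz, Yael. The first manager that appears in both chains is Paz.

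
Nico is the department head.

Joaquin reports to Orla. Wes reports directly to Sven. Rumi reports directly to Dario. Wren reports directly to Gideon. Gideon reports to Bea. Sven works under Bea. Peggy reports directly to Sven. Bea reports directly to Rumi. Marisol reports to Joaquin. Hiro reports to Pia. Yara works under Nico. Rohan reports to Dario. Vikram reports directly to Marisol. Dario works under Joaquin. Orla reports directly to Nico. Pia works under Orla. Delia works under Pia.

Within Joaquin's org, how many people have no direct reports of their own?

The people in Joaquin's organization with no one reporting to them are Vikram, Rohan, Wes, Peggy, Wren. That is 5.

5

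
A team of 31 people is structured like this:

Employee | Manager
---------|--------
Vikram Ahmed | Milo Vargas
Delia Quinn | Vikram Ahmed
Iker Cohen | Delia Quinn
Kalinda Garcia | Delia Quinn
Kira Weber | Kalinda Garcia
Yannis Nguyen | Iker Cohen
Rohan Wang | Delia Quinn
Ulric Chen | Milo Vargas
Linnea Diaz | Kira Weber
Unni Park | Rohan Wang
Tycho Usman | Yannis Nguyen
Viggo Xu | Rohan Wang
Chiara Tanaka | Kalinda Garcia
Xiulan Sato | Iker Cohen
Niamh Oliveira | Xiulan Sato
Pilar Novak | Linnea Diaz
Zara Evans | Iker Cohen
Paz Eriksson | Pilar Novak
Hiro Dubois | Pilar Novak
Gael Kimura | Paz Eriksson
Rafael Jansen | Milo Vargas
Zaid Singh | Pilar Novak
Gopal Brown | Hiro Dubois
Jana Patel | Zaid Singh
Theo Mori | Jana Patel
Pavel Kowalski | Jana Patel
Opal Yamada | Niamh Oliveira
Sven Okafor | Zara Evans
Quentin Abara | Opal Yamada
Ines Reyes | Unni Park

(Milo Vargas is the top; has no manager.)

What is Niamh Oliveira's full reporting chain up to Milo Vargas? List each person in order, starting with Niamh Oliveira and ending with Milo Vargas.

Niamh Oliveira reports to Xiulan Sato. Xiulan Sato reports to Iker Cohen. Iker Cohen reports to Delia Quinn. Delia Quinn reports to Vikram Ahmed. Vikram Ahmed reports to Milo Vargas. Milo Vargas is at the top.

Niamh Oliveira -> Xiulan Sato -> Iker Cohen -> Delia Quinn -> Vikram Ahmed -> Milo Vargas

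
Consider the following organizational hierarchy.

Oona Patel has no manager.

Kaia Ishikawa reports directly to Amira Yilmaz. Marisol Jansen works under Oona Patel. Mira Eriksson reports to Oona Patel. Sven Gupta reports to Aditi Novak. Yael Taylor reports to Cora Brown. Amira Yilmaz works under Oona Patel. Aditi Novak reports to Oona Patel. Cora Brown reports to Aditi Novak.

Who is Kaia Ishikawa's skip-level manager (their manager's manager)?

Kaia Ishikawa reports to Amira Yilmaz, and Amira Yilmaz reports to Oona Patel. So Kaia Ishikawa's skip-level manager is Oona Patel.

Oona Patel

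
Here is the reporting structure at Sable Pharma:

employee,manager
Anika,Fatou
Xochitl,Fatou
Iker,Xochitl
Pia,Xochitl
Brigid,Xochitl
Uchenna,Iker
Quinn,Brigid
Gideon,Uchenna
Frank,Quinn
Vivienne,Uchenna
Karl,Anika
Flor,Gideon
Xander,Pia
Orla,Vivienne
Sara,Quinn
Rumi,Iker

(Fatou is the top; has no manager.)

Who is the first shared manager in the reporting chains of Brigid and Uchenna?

Brigid's chain of managers is Xochitl, Fatou. Uchenna's chain of managers is Iker, Xochitl, Fatou. The first manager that appears in both chains is Xochitl.

Xochitl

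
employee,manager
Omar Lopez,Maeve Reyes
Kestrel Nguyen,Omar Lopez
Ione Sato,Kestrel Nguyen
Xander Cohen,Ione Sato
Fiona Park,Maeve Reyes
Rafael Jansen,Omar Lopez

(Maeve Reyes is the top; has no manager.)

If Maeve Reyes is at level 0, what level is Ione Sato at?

3

Chain from Ione Sato up to Maeve Reyes: Ione Sato → Kestrel Nguyen → Omar Lopez → Maeve Reyes. That is 3 steps up, so Ione Sato is 3 levels below Maeve Reyes.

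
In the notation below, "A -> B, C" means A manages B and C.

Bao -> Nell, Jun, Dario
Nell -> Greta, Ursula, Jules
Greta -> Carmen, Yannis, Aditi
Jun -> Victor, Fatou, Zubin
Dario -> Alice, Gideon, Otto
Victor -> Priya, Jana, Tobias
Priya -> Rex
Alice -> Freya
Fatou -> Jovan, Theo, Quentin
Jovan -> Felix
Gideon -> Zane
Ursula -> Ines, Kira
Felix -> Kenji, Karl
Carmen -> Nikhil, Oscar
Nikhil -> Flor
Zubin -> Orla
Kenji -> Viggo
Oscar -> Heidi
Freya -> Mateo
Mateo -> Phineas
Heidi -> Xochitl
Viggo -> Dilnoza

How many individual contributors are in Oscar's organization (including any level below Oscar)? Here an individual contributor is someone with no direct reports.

1

The only person in Oscar's organization with no one reporting to them is Xochitl. That is 1.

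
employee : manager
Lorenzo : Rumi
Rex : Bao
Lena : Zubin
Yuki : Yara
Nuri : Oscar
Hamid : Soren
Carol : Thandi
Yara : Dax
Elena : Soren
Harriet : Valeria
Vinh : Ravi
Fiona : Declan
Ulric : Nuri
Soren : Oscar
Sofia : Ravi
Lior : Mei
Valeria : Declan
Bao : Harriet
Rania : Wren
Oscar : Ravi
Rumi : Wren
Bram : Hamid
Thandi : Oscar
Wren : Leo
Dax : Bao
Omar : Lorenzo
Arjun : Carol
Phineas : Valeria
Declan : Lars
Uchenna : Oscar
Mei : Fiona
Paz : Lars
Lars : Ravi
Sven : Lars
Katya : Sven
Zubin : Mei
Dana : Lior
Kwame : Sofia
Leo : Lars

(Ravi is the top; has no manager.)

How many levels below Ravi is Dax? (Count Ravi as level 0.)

Chain from Dax up to Ravi: Dax → Bao → Harriet → Valeria → Declan → Lars → Ravi. That is 6 steps up, so Dax is 6 levels below Ravi.

6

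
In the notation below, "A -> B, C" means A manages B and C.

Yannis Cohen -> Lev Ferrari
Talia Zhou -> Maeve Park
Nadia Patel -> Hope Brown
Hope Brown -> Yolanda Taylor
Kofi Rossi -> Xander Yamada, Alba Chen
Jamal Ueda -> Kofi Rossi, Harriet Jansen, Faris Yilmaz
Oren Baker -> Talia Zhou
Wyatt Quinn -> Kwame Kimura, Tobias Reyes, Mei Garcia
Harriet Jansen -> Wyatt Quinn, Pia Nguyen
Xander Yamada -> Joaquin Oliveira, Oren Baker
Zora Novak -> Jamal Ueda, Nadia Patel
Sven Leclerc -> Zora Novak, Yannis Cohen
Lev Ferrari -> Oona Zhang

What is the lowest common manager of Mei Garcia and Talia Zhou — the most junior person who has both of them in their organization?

Jamal Ueda

Mei Garcia's chain of managers is Wyatt Quinn, Harriet Jansen, Jamal Ueda, Zora Novak, Sven Leclerc. Talia Zhou's chain of managers is Oren Baker, Xander Yamada, Kofi Rossi, Jamal Ueda, Zora Novak, Sven Leclerc. The first manager that appears in both chains is Jamal Ueda.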